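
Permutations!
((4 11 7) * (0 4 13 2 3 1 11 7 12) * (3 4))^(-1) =((0 3 1 11 12)(2 4 7 13))^(-1) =(0 12 11 1 3)(2 13 7 4)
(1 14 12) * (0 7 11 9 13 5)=(0 7 11 9 13 5)(1 14 12)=[7, 14, 2, 3, 4, 0, 6, 11, 8, 13, 10, 9, 1, 5, 12]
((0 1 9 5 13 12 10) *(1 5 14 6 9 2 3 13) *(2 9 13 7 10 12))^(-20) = ((0 5 1 9 14 6 13 2 3 7 10))^(-20) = (0 1 14 13 3 10 5 9 6 2 7)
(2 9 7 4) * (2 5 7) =(2 9)(4 5 7) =[0, 1, 9, 3, 5, 7, 6, 4, 8, 2]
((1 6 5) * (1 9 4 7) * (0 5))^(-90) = ((0 5 9 4 7 1 6))^(-90) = (0 5 9 4 7 1 6)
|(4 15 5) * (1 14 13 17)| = 12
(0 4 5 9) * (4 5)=[5, 1, 2, 3, 4, 9, 6, 7, 8, 0]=(0 5 9)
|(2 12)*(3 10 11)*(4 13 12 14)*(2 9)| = |(2 14 4 13 12 9)(3 10 11)| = 6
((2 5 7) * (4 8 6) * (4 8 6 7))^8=((2 5 4 6 8 7))^8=(2 4 8)(5 6 7)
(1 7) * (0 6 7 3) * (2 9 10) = (0 6 7 1 3)(2 9 10) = [6, 3, 9, 0, 4, 5, 7, 1, 8, 10, 2]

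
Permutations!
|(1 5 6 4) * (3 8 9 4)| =7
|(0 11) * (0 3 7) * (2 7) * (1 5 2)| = 7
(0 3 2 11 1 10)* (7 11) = (0 3 2 7 11 1 10) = [3, 10, 7, 2, 4, 5, 6, 11, 8, 9, 0, 1]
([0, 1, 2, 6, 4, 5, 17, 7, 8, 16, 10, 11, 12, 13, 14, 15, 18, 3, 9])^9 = [0, 1, 2, 3, 4, 5, 6, 7, 8, 9, 10, 11, 12, 13, 14, 15, 16, 17, 18]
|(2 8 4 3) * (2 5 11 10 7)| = |(2 8 4 3 5 11 10 7)| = 8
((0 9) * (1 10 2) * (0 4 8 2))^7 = ((0 9 4 8 2 1 10))^7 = (10)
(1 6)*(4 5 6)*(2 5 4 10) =(1 10 2 5 6) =[0, 10, 5, 3, 4, 6, 1, 7, 8, 9, 2]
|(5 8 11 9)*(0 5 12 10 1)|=8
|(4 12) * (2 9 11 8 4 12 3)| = 6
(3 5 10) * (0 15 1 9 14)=(0 15 1 9 14)(3 5 10)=[15, 9, 2, 5, 4, 10, 6, 7, 8, 14, 3, 11, 12, 13, 0, 1]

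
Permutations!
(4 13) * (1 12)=(1 12)(4 13)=[0, 12, 2, 3, 13, 5, 6, 7, 8, 9, 10, 11, 1, 4]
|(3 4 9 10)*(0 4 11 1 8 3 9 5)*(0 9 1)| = 9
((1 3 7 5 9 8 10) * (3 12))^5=(1 9 3 10 5 12 8 7)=((1 12 3 7 5 9 8 10))^5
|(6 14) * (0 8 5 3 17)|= 10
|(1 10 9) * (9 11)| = 4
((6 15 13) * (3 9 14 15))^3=(3 15)(6 14)(9 13)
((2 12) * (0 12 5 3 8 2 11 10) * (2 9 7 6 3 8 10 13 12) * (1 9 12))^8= (0 9 8 3 13 2 7 12 10 1 5 6 11)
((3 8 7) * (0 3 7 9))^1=(0 3 8 9)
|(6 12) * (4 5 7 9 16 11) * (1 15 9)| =|(1 15 9 16 11 4 5 7)(6 12)| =8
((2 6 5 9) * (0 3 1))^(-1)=((0 3 1)(2 6 5 9))^(-1)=(0 1 3)(2 9 5 6)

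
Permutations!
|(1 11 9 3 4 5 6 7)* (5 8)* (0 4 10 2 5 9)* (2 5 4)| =|(0 2 4 8 9 3 10 5 6 7 1 11)| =12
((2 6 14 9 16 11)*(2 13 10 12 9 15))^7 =(2 15 14 6)(9 16 11 13 10 12)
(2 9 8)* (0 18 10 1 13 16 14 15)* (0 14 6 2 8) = (0 18 10 1 13 16 6 2 9)(14 15) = [18, 13, 9, 3, 4, 5, 2, 7, 8, 0, 1, 11, 12, 16, 15, 14, 6, 17, 10]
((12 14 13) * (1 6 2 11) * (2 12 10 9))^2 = (1 12 13 9 11 6 14 10 2)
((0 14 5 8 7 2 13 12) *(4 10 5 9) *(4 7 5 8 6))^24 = ((0 14 9 7 2 13 12)(4 10 8 5 6))^24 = (0 7 12 9 13 14 2)(4 6 5 8 10)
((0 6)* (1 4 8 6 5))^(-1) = ((0 5 1 4 8 6))^(-1) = (0 6 8 4 1 5)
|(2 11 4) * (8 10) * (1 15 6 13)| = 12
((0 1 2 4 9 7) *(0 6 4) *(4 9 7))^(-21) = (4 9 6 7)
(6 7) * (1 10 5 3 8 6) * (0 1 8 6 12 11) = (0 1 10 5 3 6 7 8 12 11) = [1, 10, 2, 6, 4, 3, 7, 8, 12, 9, 5, 0, 11]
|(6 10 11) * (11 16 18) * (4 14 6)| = 7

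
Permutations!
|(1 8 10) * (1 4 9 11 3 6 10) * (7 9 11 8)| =|(1 7 9 8)(3 6 10 4 11)| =20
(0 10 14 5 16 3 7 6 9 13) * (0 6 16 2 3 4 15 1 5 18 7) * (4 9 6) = (0 10 14 18 7 16 9 13 4 15 1 5 2 3) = [10, 5, 3, 0, 15, 2, 6, 16, 8, 13, 14, 11, 12, 4, 18, 1, 9, 17, 7]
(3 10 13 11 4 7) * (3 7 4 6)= (3 10 13 11 6)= [0, 1, 2, 10, 4, 5, 3, 7, 8, 9, 13, 6, 12, 11]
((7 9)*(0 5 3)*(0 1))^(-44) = ((0 5 3 1)(7 9))^(-44) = (9)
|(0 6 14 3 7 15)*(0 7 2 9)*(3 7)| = |(0 6 14 7 15 3 2 9)| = 8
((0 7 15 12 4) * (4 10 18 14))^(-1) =(0 4 14 18 10 12 15 7)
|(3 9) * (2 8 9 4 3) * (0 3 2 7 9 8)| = |(0 3 4 2)(7 9)| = 4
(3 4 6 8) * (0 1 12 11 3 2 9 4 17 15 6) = (0 1 12 11 3 17 15 6 8 2 9 4) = [1, 12, 9, 17, 0, 5, 8, 7, 2, 4, 10, 3, 11, 13, 14, 6, 16, 15]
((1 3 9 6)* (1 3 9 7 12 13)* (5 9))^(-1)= ((1 5 9 6 3 7 12 13))^(-1)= (1 13 12 7 3 6 9 5)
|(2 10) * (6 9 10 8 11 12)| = 7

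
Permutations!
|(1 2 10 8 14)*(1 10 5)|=|(1 2 5)(8 14 10)|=3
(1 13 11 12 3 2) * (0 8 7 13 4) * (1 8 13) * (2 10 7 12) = (0 13 11 2 8 12 3 10 7 1 4) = [13, 4, 8, 10, 0, 5, 6, 1, 12, 9, 7, 2, 3, 11]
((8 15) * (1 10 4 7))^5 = (1 10 4 7)(8 15)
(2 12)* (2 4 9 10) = (2 12 4 9 10) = [0, 1, 12, 3, 9, 5, 6, 7, 8, 10, 2, 11, 4]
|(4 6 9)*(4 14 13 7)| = 6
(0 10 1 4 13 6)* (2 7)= (0 10 1 4 13 6)(2 7)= [10, 4, 7, 3, 13, 5, 0, 2, 8, 9, 1, 11, 12, 6]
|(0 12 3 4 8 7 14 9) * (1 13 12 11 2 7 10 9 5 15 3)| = |(0 11 2 7 14 5 15 3 4 8 10 9)(1 13 12)| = 12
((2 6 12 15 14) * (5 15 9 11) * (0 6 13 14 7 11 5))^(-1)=((0 6 12 9 5 15 7 11)(2 13 14))^(-1)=(0 11 7 15 5 9 12 6)(2 14 13)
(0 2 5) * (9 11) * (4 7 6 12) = (0 2 5)(4 7 6 12)(9 11) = [2, 1, 5, 3, 7, 0, 12, 6, 8, 11, 10, 9, 4]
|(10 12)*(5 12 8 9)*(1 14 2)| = 15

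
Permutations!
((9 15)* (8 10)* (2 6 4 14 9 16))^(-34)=(2 6 4 14 9 15 16)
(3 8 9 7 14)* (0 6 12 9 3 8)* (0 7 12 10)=(0 6 10)(3 7 14 8)(9 12)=[6, 1, 2, 7, 4, 5, 10, 14, 3, 12, 0, 11, 9, 13, 8]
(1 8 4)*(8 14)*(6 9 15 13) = (1 14 8 4)(6 9 15 13) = [0, 14, 2, 3, 1, 5, 9, 7, 4, 15, 10, 11, 12, 6, 8, 13]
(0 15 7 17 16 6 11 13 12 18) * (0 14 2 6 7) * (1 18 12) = (0 15)(1 18 14 2 6 11 13)(7 17 16) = [15, 18, 6, 3, 4, 5, 11, 17, 8, 9, 10, 13, 12, 1, 2, 0, 7, 16, 14]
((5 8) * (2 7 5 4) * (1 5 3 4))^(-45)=(8)(2 4 3 7)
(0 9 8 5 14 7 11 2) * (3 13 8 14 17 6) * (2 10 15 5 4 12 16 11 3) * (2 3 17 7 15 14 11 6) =(0 9 11 10 14 15 5 7 17 2)(3 13 8 4 12 16 6) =[9, 1, 0, 13, 12, 7, 3, 17, 4, 11, 14, 10, 16, 8, 15, 5, 6, 2]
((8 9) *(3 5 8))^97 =((3 5 8 9))^97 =(3 5 8 9)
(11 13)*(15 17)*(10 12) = (10 12)(11 13)(15 17) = [0, 1, 2, 3, 4, 5, 6, 7, 8, 9, 12, 13, 10, 11, 14, 17, 16, 15]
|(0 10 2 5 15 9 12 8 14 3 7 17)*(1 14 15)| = 36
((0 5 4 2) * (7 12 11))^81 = ((0 5 4 2)(7 12 11))^81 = (12)(0 5 4 2)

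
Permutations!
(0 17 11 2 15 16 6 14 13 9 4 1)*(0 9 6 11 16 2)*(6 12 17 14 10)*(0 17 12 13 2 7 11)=(0 14 2 15 7 11 17 16)(1 9 4)(6 10)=[14, 9, 15, 3, 1, 5, 10, 11, 8, 4, 6, 17, 12, 13, 2, 7, 0, 16]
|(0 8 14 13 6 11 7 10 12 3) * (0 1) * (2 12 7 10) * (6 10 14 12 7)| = 10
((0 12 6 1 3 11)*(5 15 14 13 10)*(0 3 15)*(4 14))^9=((0 12 6 1 15 4 14 13 10 5)(3 11))^9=(0 5 10 13 14 4 15 1 6 12)(3 11)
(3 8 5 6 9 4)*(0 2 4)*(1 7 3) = (0 2 4 1 7 3 8 5 6 9) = [2, 7, 4, 8, 1, 6, 9, 3, 5, 0]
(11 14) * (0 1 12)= (0 1 12)(11 14)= [1, 12, 2, 3, 4, 5, 6, 7, 8, 9, 10, 14, 0, 13, 11]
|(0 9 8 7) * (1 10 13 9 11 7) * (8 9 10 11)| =|(0 8 1 11 7)(10 13)| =10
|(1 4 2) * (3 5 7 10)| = |(1 4 2)(3 5 7 10)| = 12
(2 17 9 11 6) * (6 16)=(2 17 9 11 16 6)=[0, 1, 17, 3, 4, 5, 2, 7, 8, 11, 10, 16, 12, 13, 14, 15, 6, 9]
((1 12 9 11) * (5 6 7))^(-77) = (1 11 9 12)(5 6 7)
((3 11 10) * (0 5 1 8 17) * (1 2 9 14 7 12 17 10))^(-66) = ((0 5 2 9 14 7 12 17)(1 8 10 3 11))^(-66) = (0 12 14 2)(1 11 3 10 8)(5 17 7 9)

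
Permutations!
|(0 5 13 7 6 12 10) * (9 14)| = |(0 5 13 7 6 12 10)(9 14)| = 14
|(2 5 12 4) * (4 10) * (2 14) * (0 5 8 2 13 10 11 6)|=20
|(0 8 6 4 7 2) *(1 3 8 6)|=|(0 6 4 7 2)(1 3 8)|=15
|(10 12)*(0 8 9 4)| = |(0 8 9 4)(10 12)| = 4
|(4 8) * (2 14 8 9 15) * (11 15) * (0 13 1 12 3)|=35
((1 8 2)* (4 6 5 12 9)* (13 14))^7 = ((1 8 2)(4 6 5 12 9)(13 14))^7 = (1 8 2)(4 5 9 6 12)(13 14)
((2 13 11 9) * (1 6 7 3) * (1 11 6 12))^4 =((1 12)(2 13 6 7 3 11 9))^4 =(2 3 13 11 6 9 7)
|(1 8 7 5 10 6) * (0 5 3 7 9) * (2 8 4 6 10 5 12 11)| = 6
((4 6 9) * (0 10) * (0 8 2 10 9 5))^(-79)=(0 9 4 6 5)(2 8 10)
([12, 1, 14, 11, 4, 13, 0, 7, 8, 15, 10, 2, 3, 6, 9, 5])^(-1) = [6, 1, 11, 12, 4, 15, 13, 7, 8, 14, 10, 3, 0, 5, 2, 9]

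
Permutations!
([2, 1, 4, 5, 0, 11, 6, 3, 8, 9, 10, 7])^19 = [2, 1, 4, 7, 0, 3, 6, 11, 8, 9, 10, 5]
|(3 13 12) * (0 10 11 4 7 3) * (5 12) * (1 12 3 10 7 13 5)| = 8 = |(0 7 10 11 4 13 1 12)(3 5)|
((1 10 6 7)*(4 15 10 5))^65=((1 5 4 15 10 6 7))^65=(1 4 10 7 5 15 6)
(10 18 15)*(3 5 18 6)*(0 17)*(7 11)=(0 17)(3 5 18 15 10 6)(7 11)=[17, 1, 2, 5, 4, 18, 3, 11, 8, 9, 6, 7, 12, 13, 14, 10, 16, 0, 15]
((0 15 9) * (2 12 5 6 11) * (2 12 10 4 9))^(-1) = ((0 15 2 10 4 9)(5 6 11 12))^(-1) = (0 9 4 10 2 15)(5 12 11 6)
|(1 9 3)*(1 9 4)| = 2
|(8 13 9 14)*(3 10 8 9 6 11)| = 6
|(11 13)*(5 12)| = 2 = |(5 12)(11 13)|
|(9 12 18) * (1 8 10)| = |(1 8 10)(9 12 18)| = 3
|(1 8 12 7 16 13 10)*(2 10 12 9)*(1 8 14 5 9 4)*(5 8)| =4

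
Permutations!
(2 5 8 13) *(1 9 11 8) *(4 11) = (1 9 4 11 8 13 2 5) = [0, 9, 5, 3, 11, 1, 6, 7, 13, 4, 10, 8, 12, 2]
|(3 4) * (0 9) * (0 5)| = 6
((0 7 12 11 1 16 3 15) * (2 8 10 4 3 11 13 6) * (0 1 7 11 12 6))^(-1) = ((0 11 7 6 2 8 10 4 3 15 1 16 12 13))^(-1) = (0 13 12 16 1 15 3 4 10 8 2 6 7 11)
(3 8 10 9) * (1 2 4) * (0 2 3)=[2, 3, 4, 8, 1, 5, 6, 7, 10, 0, 9]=(0 2 4 1 3 8 10 9)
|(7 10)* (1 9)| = |(1 9)(7 10)| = 2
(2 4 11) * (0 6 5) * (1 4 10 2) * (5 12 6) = [5, 4, 10, 3, 11, 0, 12, 7, 8, 9, 2, 1, 6] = (0 5)(1 4 11)(2 10)(6 12)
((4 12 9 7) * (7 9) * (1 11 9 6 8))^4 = (1 8 6 9 11)(4 12 7)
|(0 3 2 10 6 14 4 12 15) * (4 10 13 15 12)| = 15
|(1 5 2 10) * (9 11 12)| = 12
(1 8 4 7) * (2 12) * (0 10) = (0 10)(1 8 4 7)(2 12) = [10, 8, 12, 3, 7, 5, 6, 1, 4, 9, 0, 11, 2]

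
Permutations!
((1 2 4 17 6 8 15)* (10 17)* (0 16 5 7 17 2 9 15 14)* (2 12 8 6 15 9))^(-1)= ((0 16 5 7 17 15 1 2 4 10 12 8 14))^(-1)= (0 14 8 12 10 4 2 1 15 17 7 5 16)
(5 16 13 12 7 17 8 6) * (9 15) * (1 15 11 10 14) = (1 15 9 11 10 14)(5 16 13 12 7 17 8 6) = [0, 15, 2, 3, 4, 16, 5, 17, 6, 11, 14, 10, 7, 12, 1, 9, 13, 8]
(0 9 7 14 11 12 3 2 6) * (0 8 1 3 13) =[9, 3, 6, 2, 4, 5, 8, 14, 1, 7, 10, 12, 13, 0, 11] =(0 9 7 14 11 12 13)(1 3 2 6 8)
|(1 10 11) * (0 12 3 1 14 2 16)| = 9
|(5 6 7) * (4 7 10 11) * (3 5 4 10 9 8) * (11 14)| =30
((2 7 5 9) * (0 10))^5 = (0 10)(2 7 5 9)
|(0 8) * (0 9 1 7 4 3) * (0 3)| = 6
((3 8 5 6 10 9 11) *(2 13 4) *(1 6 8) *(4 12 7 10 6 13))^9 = (1 13 12 7 10 9 11 3)(2 4)(5 8)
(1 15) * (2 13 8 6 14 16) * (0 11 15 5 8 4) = (0 11 15 1 5 8 6 14 16 2 13 4) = [11, 5, 13, 3, 0, 8, 14, 7, 6, 9, 10, 15, 12, 4, 16, 1, 2]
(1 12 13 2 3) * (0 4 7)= (0 4 7)(1 12 13 2 3)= [4, 12, 3, 1, 7, 5, 6, 0, 8, 9, 10, 11, 13, 2]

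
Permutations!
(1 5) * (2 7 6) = [0, 5, 7, 3, 4, 1, 2, 6] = (1 5)(2 7 6)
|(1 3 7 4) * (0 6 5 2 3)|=8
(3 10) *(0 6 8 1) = (0 6 8 1)(3 10) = [6, 0, 2, 10, 4, 5, 8, 7, 1, 9, 3]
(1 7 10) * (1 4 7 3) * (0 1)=(0 1 3)(4 7 10)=[1, 3, 2, 0, 7, 5, 6, 10, 8, 9, 4]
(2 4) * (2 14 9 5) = (2 4 14 9 5) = [0, 1, 4, 3, 14, 2, 6, 7, 8, 5, 10, 11, 12, 13, 9]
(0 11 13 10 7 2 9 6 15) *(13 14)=(0 11 14 13 10 7 2 9 6 15)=[11, 1, 9, 3, 4, 5, 15, 2, 8, 6, 7, 14, 12, 10, 13, 0]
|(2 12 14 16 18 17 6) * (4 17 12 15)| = 20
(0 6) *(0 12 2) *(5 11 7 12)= (0 6 5 11 7 12 2)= [6, 1, 0, 3, 4, 11, 5, 12, 8, 9, 10, 7, 2]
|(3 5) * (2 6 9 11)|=|(2 6 9 11)(3 5)|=4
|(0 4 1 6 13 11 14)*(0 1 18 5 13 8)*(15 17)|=10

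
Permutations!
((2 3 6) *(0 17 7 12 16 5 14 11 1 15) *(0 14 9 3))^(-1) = ((0 17 7 12 16 5 9 3 6 2)(1 15 14 11))^(-1) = (0 2 6 3 9 5 16 12 7 17)(1 11 14 15)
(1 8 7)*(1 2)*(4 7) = (1 8 4 7 2) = [0, 8, 1, 3, 7, 5, 6, 2, 4]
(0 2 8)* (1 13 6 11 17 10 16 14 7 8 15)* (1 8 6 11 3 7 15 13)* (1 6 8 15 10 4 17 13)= (0 2 1 6 3 7 8)(4 17)(10 16 14)(11 13)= [2, 6, 1, 7, 17, 5, 3, 8, 0, 9, 16, 13, 12, 11, 10, 15, 14, 4]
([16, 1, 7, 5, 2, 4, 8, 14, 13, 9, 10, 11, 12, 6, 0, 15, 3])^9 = (0 16 3 5 4 2 7 14)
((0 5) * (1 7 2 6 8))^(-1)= ((0 5)(1 7 2 6 8))^(-1)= (0 5)(1 8 6 2 7)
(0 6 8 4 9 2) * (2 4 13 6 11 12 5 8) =[11, 1, 0, 3, 9, 8, 2, 7, 13, 4, 10, 12, 5, 6] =(0 11 12 5 8 13 6 2)(4 9)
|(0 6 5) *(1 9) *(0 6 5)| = 6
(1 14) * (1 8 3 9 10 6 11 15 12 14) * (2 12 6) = (2 12 14 8 3 9 10)(6 11 15) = [0, 1, 12, 9, 4, 5, 11, 7, 3, 10, 2, 15, 14, 13, 8, 6]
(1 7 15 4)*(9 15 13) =(1 7 13 9 15 4) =[0, 7, 2, 3, 1, 5, 6, 13, 8, 15, 10, 11, 12, 9, 14, 4]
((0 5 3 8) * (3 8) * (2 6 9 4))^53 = (0 8 5)(2 6 9 4)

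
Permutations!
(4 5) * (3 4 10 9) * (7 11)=(3 4 5 10 9)(7 11)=[0, 1, 2, 4, 5, 10, 6, 11, 8, 3, 9, 7]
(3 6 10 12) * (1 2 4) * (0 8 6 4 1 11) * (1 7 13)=(0 8 6 10 12 3 4 11)(1 2 7 13)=[8, 2, 7, 4, 11, 5, 10, 13, 6, 9, 12, 0, 3, 1]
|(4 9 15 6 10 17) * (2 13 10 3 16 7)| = |(2 13 10 17 4 9 15 6 3 16 7)| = 11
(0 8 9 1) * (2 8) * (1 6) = (0 2 8 9 6 1) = [2, 0, 8, 3, 4, 5, 1, 7, 9, 6]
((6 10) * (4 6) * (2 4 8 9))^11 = (2 9 8 10 6 4)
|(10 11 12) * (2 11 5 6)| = 6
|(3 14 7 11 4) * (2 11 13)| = |(2 11 4 3 14 7 13)| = 7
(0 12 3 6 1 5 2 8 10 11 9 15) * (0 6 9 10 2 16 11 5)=[12, 0, 8, 9, 4, 16, 1, 7, 2, 15, 5, 10, 3, 13, 14, 6, 11]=(0 12 3 9 15 6 1)(2 8)(5 16 11 10)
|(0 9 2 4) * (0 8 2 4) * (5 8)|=|(0 9 4 5 8 2)|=6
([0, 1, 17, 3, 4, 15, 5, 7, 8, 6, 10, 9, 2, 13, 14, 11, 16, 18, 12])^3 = [0, 1, 12, 3, 4, 9, 11, 7, 8, 15, 10, 5, 18, 13, 14, 6, 16, 2, 17]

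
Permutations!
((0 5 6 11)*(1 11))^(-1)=((0 5 6 1 11))^(-1)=(0 11 1 6 5)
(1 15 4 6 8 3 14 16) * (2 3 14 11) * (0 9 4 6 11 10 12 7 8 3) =(0 9 4 11 2)(1 15 6 3 10 12 7 8 14 16) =[9, 15, 0, 10, 11, 5, 3, 8, 14, 4, 12, 2, 7, 13, 16, 6, 1]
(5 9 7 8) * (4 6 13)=(4 6 13)(5 9 7 8)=[0, 1, 2, 3, 6, 9, 13, 8, 5, 7, 10, 11, 12, 4]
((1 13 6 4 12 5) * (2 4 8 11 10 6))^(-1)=((1 13 2 4 12 5)(6 8 11 10))^(-1)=(1 5 12 4 2 13)(6 10 11 8)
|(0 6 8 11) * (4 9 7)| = |(0 6 8 11)(4 9 7)| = 12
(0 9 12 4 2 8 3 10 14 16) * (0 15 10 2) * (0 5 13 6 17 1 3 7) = (0 9 12 4 5 13 6 17 1 3 2 8 7)(10 14 16 15) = [9, 3, 8, 2, 5, 13, 17, 0, 7, 12, 14, 11, 4, 6, 16, 10, 15, 1]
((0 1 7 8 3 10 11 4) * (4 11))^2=(11)(0 7 3 4 1 8 10)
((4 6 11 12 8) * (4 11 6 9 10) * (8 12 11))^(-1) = ((12)(4 9 10))^(-1) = (12)(4 10 9)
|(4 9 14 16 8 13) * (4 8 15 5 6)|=|(4 9 14 16 15 5 6)(8 13)|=14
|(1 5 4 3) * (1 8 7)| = 6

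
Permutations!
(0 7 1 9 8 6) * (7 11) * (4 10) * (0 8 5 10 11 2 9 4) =[2, 4, 9, 3, 11, 10, 8, 1, 6, 5, 0, 7] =(0 2 9 5 10)(1 4 11 7)(6 8)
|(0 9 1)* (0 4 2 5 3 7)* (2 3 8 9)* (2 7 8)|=10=|(0 7)(1 4 3 8 9)(2 5)|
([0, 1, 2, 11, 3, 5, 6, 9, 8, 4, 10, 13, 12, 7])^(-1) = [0, 1, 2, 4, 9, 5, 6, 13, 8, 7, 10, 3, 12, 11]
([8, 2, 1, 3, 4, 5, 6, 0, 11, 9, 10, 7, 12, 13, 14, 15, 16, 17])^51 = [7, 2, 1, 3, 4, 5, 6, 11, 0, 9, 10, 8, 12, 13, 14, 15, 16, 17]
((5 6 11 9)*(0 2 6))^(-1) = ((0 2 6 11 9 5))^(-1) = (0 5 9 11 6 2)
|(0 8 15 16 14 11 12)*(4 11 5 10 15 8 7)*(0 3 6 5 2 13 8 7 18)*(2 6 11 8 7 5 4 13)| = 24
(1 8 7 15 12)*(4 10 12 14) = (1 8 7 15 14 4 10 12) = [0, 8, 2, 3, 10, 5, 6, 15, 7, 9, 12, 11, 1, 13, 4, 14]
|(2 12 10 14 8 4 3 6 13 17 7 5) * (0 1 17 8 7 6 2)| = |(0 1 17 6 13 8 4 3 2 12 10 14 7 5)| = 14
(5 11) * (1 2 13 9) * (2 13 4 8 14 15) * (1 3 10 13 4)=[0, 4, 1, 10, 8, 11, 6, 7, 14, 3, 13, 5, 12, 9, 15, 2]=(1 4 8 14 15 2)(3 10 13 9)(5 11)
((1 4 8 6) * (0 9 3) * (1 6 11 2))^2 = (0 3 9)(1 8 2 4 11)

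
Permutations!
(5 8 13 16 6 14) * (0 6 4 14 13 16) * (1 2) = (0 6 13)(1 2)(4 14 5 8 16) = [6, 2, 1, 3, 14, 8, 13, 7, 16, 9, 10, 11, 12, 0, 5, 15, 4]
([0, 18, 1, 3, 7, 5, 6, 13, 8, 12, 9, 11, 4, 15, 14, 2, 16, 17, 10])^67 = [0, 13, 7, 3, 10, 5, 6, 9, 8, 1, 2, 11, 18, 12, 14, 4, 16, 17, 15]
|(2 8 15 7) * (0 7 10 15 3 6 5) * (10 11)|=21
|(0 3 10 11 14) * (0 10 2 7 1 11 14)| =|(0 3 2 7 1 11)(10 14)| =6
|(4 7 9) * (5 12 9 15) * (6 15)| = |(4 7 6 15 5 12 9)| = 7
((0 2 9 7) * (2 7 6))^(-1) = (0 7)(2 6 9)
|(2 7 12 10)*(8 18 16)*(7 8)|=7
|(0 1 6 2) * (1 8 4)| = 6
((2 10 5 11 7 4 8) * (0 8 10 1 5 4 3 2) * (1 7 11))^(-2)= ((11)(0 8)(1 5)(2 7 3)(4 10))^(-2)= (11)(2 7 3)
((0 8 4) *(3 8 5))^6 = (0 5 3 8 4) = ((0 5 3 8 4))^6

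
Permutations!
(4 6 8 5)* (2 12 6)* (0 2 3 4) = (0 2 12 6 8 5)(3 4) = [2, 1, 12, 4, 3, 0, 8, 7, 5, 9, 10, 11, 6]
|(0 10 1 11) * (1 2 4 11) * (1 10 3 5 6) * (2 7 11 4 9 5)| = |(0 3 2 9 5 6 1 10 7 11)| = 10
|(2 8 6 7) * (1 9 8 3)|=7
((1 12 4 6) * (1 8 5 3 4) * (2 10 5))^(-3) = (1 12)(2 4 10 6 5 8 3)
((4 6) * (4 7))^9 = ((4 6 7))^9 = (7)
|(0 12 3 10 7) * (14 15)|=10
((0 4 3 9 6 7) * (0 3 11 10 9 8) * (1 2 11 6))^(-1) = (0 8 3 7 6 4)(1 9 10 11 2)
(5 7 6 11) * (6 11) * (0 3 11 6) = (0 3 11 5 7 6) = [3, 1, 2, 11, 4, 7, 0, 6, 8, 9, 10, 5]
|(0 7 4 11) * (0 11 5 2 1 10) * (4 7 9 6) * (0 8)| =9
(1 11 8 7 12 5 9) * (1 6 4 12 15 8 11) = (4 12 5 9 6)(7 15 8) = [0, 1, 2, 3, 12, 9, 4, 15, 7, 6, 10, 11, 5, 13, 14, 8]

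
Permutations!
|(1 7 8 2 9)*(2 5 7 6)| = |(1 6 2 9)(5 7 8)| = 12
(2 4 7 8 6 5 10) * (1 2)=(1 2 4 7 8 6 5 10)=[0, 2, 4, 3, 7, 10, 5, 8, 6, 9, 1]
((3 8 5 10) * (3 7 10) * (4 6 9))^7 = (3 8 5)(4 6 9)(7 10)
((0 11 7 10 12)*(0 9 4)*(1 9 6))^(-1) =(0 4 9 1 6 12 10 7 11)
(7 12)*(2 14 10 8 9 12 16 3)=[0, 1, 14, 2, 4, 5, 6, 16, 9, 12, 8, 11, 7, 13, 10, 15, 3]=(2 14 10 8 9 12 7 16 3)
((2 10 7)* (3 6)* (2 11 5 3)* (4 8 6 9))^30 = ((2 10 7 11 5 3 9 4 8 6))^30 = (11)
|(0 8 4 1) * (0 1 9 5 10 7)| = |(0 8 4 9 5 10 7)| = 7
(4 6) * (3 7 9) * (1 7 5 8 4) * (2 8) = (1 7 9 3 5 2 8 4 6) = [0, 7, 8, 5, 6, 2, 1, 9, 4, 3]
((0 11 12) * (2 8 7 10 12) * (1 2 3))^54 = (12)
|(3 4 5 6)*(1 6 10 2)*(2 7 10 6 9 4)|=14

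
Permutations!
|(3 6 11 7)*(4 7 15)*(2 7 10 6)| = 15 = |(2 7 3)(4 10 6 11 15)|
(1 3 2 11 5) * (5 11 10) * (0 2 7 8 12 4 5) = (0 2 10)(1 3 7 8 12 4 5) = [2, 3, 10, 7, 5, 1, 6, 8, 12, 9, 0, 11, 4]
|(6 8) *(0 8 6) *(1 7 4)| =|(0 8)(1 7 4)| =6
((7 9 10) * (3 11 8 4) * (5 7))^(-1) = ((3 11 8 4)(5 7 9 10))^(-1) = (3 4 8 11)(5 10 9 7)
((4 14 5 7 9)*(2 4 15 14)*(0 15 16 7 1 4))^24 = (16)(0 5 2 14 4 15 1)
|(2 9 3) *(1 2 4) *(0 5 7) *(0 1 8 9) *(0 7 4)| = |(0 5 4 8 9 3)(1 2 7)| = 6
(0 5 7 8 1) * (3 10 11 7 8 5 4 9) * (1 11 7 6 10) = (0 4 9 3 1)(5 8 11 6 10 7) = [4, 0, 2, 1, 9, 8, 10, 5, 11, 3, 7, 6]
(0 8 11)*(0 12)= (0 8 11 12)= [8, 1, 2, 3, 4, 5, 6, 7, 11, 9, 10, 12, 0]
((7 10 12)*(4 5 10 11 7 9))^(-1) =(4 9 12 10 5)(7 11)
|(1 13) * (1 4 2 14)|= 5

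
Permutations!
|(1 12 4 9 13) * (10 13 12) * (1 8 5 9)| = |(1 10 13 8 5 9 12 4)| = 8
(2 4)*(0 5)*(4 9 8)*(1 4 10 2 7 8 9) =(0 5)(1 4 7 8 10 2) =[5, 4, 1, 3, 7, 0, 6, 8, 10, 9, 2]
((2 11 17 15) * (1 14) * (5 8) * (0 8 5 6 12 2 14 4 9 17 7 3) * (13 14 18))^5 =(0 11 6 3 2 8 7 12)(1 18 9 14 15 4 13 17)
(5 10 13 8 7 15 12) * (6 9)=[0, 1, 2, 3, 4, 10, 9, 15, 7, 6, 13, 11, 5, 8, 14, 12]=(5 10 13 8 7 15 12)(6 9)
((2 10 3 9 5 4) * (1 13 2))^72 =((1 13 2 10 3 9 5 4))^72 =(13)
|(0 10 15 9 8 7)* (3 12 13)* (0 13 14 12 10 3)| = 8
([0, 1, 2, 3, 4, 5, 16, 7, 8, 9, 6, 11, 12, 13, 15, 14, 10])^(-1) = [0, 1, 2, 3, 4, 5, 10, 7, 8, 9, 16, 11, 12, 13, 15, 14, 6]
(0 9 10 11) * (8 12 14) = (0 9 10 11)(8 12 14) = [9, 1, 2, 3, 4, 5, 6, 7, 12, 10, 11, 0, 14, 13, 8]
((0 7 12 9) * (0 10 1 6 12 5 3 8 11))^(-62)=(0 8 5)(1 9 6 10 12)(3 7 11)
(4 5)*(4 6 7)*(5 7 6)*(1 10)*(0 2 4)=(0 2 4 7)(1 10)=[2, 10, 4, 3, 7, 5, 6, 0, 8, 9, 1]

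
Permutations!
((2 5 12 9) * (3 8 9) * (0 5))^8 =(0 5 12 3 8 9 2) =((0 5 12 3 8 9 2))^8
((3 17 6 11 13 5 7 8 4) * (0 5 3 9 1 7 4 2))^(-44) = (0 1)(2 9)(3 17 6 11 13)(4 8)(5 7)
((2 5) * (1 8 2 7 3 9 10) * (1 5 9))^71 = (1 3 7 5 10 9 2 8)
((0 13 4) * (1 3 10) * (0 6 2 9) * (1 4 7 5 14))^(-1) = ((0 13 7 5 14 1 3 10 4 6 2 9))^(-1) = (0 9 2 6 4 10 3 1 14 5 7 13)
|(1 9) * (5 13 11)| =|(1 9)(5 13 11)| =6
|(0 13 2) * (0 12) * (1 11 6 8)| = |(0 13 2 12)(1 11 6 8)| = 4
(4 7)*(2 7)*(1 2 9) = (1 2 7 4 9) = [0, 2, 7, 3, 9, 5, 6, 4, 8, 1]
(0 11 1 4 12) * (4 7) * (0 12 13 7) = (0 11 1)(4 13 7) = [11, 0, 2, 3, 13, 5, 6, 4, 8, 9, 10, 1, 12, 7]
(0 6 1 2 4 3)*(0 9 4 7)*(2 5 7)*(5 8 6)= (0 5 7)(1 8 6)(3 9 4)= [5, 8, 2, 9, 3, 7, 1, 0, 6, 4]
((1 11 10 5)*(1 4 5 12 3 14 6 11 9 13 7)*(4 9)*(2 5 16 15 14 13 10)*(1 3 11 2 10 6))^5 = (16)(2 5 9 6)(3 7 13)(10 11 12)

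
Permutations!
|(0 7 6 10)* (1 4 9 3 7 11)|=9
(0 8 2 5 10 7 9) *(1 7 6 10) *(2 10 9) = (0 8 10 6 9)(1 7 2 5) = [8, 7, 5, 3, 4, 1, 9, 2, 10, 0, 6]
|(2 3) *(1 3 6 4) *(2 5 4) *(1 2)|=6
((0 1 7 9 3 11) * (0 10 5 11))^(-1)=(0 3 9 7 1)(5 10 11)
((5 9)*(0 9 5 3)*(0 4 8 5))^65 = (0 5 8 4 3 9)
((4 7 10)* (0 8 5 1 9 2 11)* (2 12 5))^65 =(0 8 2 11)(1 9 12 5)(4 10 7)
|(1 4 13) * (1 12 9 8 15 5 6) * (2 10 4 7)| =12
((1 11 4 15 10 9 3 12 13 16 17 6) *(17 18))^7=((1 11 4 15 10 9 3 12 13 16 18 17 6))^7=(1 12 11 13 4 16 15 18 10 17 9 6 3)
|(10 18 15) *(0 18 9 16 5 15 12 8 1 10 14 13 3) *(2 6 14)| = 15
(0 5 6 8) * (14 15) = [5, 1, 2, 3, 4, 6, 8, 7, 0, 9, 10, 11, 12, 13, 15, 14] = (0 5 6 8)(14 15)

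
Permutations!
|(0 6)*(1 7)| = 2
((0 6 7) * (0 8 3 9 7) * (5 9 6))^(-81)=(0 7 6 9 3 5 8)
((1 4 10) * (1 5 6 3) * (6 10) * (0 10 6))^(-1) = (0 4 1 3 6 5 10)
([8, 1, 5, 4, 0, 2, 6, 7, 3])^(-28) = [0, 1, 2, 3, 4, 5, 6, 7, 8]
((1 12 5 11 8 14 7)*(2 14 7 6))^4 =((1 12 5 11 8 7)(2 14 6))^4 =(1 8 5)(2 14 6)(7 11 12)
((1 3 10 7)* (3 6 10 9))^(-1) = (1 7 10 6)(3 9)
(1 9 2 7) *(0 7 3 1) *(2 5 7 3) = [3, 9, 2, 1, 4, 7, 6, 0, 8, 5] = (0 3 1 9 5 7)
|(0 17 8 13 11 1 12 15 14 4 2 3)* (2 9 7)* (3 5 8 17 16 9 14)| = 26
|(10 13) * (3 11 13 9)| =|(3 11 13 10 9)| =5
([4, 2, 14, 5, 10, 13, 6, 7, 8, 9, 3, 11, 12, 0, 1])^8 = (0 10 5)(1 14 2)(3 13 4)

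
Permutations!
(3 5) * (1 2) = (1 2)(3 5) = [0, 2, 1, 5, 4, 3]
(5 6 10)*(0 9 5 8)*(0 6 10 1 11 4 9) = [0, 11, 2, 3, 9, 10, 1, 7, 6, 5, 8, 4] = (1 11 4 9 5 10 8 6)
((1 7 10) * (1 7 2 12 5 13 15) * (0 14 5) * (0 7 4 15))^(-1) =(0 13 5 14)(1 15 4 10 7 12 2)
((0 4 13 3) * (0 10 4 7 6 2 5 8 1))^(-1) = (0 1 8 5 2 6 7)(3 13 4 10)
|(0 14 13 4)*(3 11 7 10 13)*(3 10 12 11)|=15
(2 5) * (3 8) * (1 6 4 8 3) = [0, 6, 5, 3, 8, 2, 4, 7, 1] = (1 6 4 8)(2 5)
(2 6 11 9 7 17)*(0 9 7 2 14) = (0 9 2 6 11 7 17 14) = [9, 1, 6, 3, 4, 5, 11, 17, 8, 2, 10, 7, 12, 13, 0, 15, 16, 14]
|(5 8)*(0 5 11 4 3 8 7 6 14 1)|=12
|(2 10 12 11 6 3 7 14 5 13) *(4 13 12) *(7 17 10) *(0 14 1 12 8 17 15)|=|(0 14 5 8 17 10 4 13 2 7 1 12 11 6 3 15)|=16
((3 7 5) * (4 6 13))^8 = (3 5 7)(4 13 6)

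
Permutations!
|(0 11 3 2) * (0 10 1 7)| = 7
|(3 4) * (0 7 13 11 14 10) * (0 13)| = 4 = |(0 7)(3 4)(10 13 11 14)|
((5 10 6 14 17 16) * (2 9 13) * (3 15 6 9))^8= (2 10 17 15 13 5 14 3 9 16 6)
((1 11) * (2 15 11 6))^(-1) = ((1 6 2 15 11))^(-1) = (1 11 15 2 6)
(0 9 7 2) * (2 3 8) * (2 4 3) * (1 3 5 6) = (0 9 7 2)(1 3 8 4 5 6) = [9, 3, 0, 8, 5, 6, 1, 2, 4, 7]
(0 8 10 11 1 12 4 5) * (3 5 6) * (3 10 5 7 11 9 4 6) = (0 8 5)(1 12 6 10 9 4 3 7 11) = [8, 12, 2, 7, 3, 0, 10, 11, 5, 4, 9, 1, 6]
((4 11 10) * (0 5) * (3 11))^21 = ((0 5)(3 11 10 4))^21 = (0 5)(3 11 10 4)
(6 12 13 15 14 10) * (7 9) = (6 12 13 15 14 10)(7 9) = [0, 1, 2, 3, 4, 5, 12, 9, 8, 7, 6, 11, 13, 15, 10, 14]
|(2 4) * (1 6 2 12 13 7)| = 7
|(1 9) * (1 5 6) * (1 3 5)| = 6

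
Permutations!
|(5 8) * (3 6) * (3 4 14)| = 4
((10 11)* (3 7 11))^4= (11)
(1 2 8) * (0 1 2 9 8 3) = (0 1 9 8 2 3) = [1, 9, 3, 0, 4, 5, 6, 7, 2, 8]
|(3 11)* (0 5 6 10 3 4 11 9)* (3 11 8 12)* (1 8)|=11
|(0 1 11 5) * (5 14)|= |(0 1 11 14 5)|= 5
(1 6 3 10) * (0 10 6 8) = (0 10 1 8)(3 6) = [10, 8, 2, 6, 4, 5, 3, 7, 0, 9, 1]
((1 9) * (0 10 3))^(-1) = ((0 10 3)(1 9))^(-1) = (0 3 10)(1 9)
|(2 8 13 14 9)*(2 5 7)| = |(2 8 13 14 9 5 7)| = 7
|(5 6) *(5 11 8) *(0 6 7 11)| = |(0 6)(5 7 11 8)| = 4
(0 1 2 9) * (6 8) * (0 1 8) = [8, 2, 9, 3, 4, 5, 0, 7, 6, 1] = (0 8 6)(1 2 9)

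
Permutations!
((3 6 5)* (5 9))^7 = ((3 6 9 5))^7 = (3 5 9 6)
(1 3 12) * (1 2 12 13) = (1 3 13)(2 12) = [0, 3, 12, 13, 4, 5, 6, 7, 8, 9, 10, 11, 2, 1]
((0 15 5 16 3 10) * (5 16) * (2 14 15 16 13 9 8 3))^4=(0 15 3 2 9)(8 16 13 10 14)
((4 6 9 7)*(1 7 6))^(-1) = ((1 7 4)(6 9))^(-1) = (1 4 7)(6 9)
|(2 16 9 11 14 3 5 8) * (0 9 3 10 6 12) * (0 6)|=|(0 9 11 14 10)(2 16 3 5 8)(6 12)|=10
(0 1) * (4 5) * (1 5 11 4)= [5, 0, 2, 3, 11, 1, 6, 7, 8, 9, 10, 4]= (0 5 1)(4 11)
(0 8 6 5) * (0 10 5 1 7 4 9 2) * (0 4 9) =(0 8 6 1 7 9 2 4)(5 10) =[8, 7, 4, 3, 0, 10, 1, 9, 6, 2, 5]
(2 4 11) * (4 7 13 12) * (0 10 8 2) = [10, 1, 7, 3, 11, 5, 6, 13, 2, 9, 8, 0, 4, 12] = (0 10 8 2 7 13 12 4 11)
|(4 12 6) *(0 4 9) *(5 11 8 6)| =|(0 4 12 5 11 8 6 9)| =8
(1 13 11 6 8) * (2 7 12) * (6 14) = [0, 13, 7, 3, 4, 5, 8, 12, 1, 9, 10, 14, 2, 11, 6] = (1 13 11 14 6 8)(2 7 12)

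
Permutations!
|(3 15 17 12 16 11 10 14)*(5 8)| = |(3 15 17 12 16 11 10 14)(5 8)| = 8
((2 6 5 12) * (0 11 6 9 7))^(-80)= (12)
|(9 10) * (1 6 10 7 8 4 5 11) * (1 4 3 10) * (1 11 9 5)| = |(1 6 11 4)(3 10 5 9 7 8)| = 12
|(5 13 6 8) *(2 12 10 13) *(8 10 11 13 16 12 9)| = 12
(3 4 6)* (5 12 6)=(3 4 5 12 6)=[0, 1, 2, 4, 5, 12, 3, 7, 8, 9, 10, 11, 6]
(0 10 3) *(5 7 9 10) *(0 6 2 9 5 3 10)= [3, 1, 9, 6, 4, 7, 2, 5, 8, 0, 10]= (10)(0 3 6 2 9)(5 7)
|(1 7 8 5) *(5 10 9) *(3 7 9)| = |(1 9 5)(3 7 8 10)| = 12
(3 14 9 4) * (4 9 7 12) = (3 14 7 12 4) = [0, 1, 2, 14, 3, 5, 6, 12, 8, 9, 10, 11, 4, 13, 7]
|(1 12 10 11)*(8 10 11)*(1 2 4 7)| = 6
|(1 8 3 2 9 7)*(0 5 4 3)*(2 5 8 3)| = 14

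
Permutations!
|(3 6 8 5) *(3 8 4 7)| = 4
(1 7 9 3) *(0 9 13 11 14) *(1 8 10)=(0 9 3 8 10 1 7 13 11 14)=[9, 7, 2, 8, 4, 5, 6, 13, 10, 3, 1, 14, 12, 11, 0]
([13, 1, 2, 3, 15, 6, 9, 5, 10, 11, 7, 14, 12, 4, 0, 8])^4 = (0 8 6)(4 7 11)(5 14 15)(9 13 10)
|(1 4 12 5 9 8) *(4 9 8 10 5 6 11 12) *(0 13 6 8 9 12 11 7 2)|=|(0 13 6 7 2)(1 12 8)(5 9 10)|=15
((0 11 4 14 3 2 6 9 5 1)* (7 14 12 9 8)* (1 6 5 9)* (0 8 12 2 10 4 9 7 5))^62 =(0 2 4 10 3 14 7 9 11)(1 5 12 8 6)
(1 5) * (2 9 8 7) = (1 5)(2 9 8 7) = [0, 5, 9, 3, 4, 1, 6, 2, 7, 8]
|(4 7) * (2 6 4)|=4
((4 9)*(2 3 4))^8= (9)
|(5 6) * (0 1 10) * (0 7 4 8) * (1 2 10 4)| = 14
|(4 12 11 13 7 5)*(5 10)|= 7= |(4 12 11 13 7 10 5)|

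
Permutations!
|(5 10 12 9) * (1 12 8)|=|(1 12 9 5 10 8)|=6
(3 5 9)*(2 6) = (2 6)(3 5 9) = [0, 1, 6, 5, 4, 9, 2, 7, 8, 3]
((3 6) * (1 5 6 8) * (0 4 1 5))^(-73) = ((0 4 1)(3 8 5 6))^(-73) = (0 1 4)(3 6 5 8)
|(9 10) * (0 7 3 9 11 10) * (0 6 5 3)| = 4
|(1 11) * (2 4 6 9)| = |(1 11)(2 4 6 9)| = 4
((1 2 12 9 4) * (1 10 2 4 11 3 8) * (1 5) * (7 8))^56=((1 4 10 2 12 9 11 3 7 8 5))^56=(1 4 10 2 12 9 11 3 7 8 5)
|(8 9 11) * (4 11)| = |(4 11 8 9)| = 4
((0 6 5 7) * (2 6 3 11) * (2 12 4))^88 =((0 3 11 12 4 2 6 5 7))^88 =(0 5 2 12 3 7 6 4 11)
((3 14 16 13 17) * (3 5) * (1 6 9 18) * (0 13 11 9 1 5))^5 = ((0 13 17)(1 6)(3 14 16 11 9 18 5))^5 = (0 17 13)(1 6)(3 18 11 14 5 9 16)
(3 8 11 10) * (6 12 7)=[0, 1, 2, 8, 4, 5, 12, 6, 11, 9, 3, 10, 7]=(3 8 11 10)(6 12 7)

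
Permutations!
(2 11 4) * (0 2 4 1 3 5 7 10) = (0 2 11 1 3 5 7 10) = [2, 3, 11, 5, 4, 7, 6, 10, 8, 9, 0, 1]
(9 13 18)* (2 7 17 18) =(2 7 17 18 9 13) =[0, 1, 7, 3, 4, 5, 6, 17, 8, 13, 10, 11, 12, 2, 14, 15, 16, 18, 9]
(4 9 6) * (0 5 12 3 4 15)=(0 5 12 3 4 9 6 15)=[5, 1, 2, 4, 9, 12, 15, 7, 8, 6, 10, 11, 3, 13, 14, 0]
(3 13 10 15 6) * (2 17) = (2 17)(3 13 10 15 6) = [0, 1, 17, 13, 4, 5, 3, 7, 8, 9, 15, 11, 12, 10, 14, 6, 16, 2]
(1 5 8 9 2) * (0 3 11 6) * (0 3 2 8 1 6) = (0 2 6 3 11)(1 5)(8 9) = [2, 5, 6, 11, 4, 1, 3, 7, 9, 8, 10, 0]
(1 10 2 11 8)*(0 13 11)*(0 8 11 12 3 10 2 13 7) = (0 7)(1 2 8)(3 10 13 12) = [7, 2, 8, 10, 4, 5, 6, 0, 1, 9, 13, 11, 3, 12]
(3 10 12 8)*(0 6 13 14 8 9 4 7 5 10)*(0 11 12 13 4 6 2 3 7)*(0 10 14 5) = (0 2 3 11 12 9 6 4 10 13 5 14 8 7) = [2, 1, 3, 11, 10, 14, 4, 0, 7, 6, 13, 12, 9, 5, 8]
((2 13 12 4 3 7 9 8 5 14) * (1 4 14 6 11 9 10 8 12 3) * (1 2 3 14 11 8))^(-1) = ((1 4 2 13 14 3 7 10)(5 6 8)(9 12 11))^(-1) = (1 10 7 3 14 13 2 4)(5 8 6)(9 11 12)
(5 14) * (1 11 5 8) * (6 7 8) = (1 11 5 14 6 7 8) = [0, 11, 2, 3, 4, 14, 7, 8, 1, 9, 10, 5, 12, 13, 6]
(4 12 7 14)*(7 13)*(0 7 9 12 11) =(0 7 14 4 11)(9 12 13) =[7, 1, 2, 3, 11, 5, 6, 14, 8, 12, 10, 0, 13, 9, 4]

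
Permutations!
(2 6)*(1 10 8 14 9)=(1 10 8 14 9)(2 6)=[0, 10, 6, 3, 4, 5, 2, 7, 14, 1, 8, 11, 12, 13, 9]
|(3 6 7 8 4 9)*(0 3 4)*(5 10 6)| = 14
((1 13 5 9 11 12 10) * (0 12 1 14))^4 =((0 12 10 14)(1 13 5 9 11))^4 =(14)(1 11 9 5 13)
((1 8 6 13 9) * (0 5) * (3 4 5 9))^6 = ((0 9 1 8 6 13 3 4 5))^6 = (0 3 8)(1 5 13)(4 6 9)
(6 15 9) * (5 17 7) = [0, 1, 2, 3, 4, 17, 15, 5, 8, 6, 10, 11, 12, 13, 14, 9, 16, 7] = (5 17 7)(6 15 9)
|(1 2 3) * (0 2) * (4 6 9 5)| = |(0 2 3 1)(4 6 9 5)| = 4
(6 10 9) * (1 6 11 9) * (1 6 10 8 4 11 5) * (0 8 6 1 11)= (0 8 4)(1 10)(5 11 9)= [8, 10, 2, 3, 0, 11, 6, 7, 4, 5, 1, 9]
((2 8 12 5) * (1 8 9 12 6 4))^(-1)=(1 4 6 8)(2 5 12 9)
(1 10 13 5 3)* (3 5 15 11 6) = (1 10 13 15 11 6 3) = [0, 10, 2, 1, 4, 5, 3, 7, 8, 9, 13, 6, 12, 15, 14, 11]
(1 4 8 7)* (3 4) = (1 3 4 8 7) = [0, 3, 2, 4, 8, 5, 6, 1, 7]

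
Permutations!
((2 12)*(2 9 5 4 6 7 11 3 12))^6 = ((3 12 9 5 4 6 7 11))^6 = (3 7 4 9)(5 12 11 6)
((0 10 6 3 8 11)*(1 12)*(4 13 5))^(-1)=(0 11 8 3 6 10)(1 12)(4 5 13)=((0 10 6 3 8 11)(1 12)(4 13 5))^(-1)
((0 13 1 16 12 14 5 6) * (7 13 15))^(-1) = (0 6 5 14 12 16 1 13 7 15)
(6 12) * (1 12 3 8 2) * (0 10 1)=(0 10 1 12 6 3 8 2)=[10, 12, 0, 8, 4, 5, 3, 7, 2, 9, 1, 11, 6]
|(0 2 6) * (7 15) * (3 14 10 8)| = |(0 2 6)(3 14 10 8)(7 15)| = 12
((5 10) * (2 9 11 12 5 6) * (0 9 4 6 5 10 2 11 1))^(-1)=((0 9 1)(2 4 6 11 12 10 5))^(-1)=(0 1 9)(2 5 10 12 11 6 4)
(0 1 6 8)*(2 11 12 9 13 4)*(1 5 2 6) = (0 5 2 11 12 9 13 4 6 8) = [5, 1, 11, 3, 6, 2, 8, 7, 0, 13, 10, 12, 9, 4]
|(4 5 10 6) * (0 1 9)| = 12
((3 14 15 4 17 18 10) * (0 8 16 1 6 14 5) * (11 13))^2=((0 8 16 1 6 14 15 4 17 18 10 3 5)(11 13))^2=(0 16 6 15 17 10 5 8 1 14 4 18 3)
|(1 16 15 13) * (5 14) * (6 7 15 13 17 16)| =14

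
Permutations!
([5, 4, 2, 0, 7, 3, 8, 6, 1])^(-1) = (0 3 5)(1 8 6 7 4)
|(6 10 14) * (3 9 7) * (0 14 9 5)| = 8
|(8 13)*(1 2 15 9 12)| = 10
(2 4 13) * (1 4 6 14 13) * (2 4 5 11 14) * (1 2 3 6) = (1 5 11 14 13 4 2)(3 6) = [0, 5, 1, 6, 2, 11, 3, 7, 8, 9, 10, 14, 12, 4, 13]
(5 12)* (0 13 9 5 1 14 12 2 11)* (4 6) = (0 13 9 5 2 11)(1 14 12)(4 6) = [13, 14, 11, 3, 6, 2, 4, 7, 8, 5, 10, 0, 1, 9, 12]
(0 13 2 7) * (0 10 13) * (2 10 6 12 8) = (2 7 6 12 8)(10 13) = [0, 1, 7, 3, 4, 5, 12, 6, 2, 9, 13, 11, 8, 10]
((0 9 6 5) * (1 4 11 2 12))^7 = ((0 9 6 5)(1 4 11 2 12))^7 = (0 5 6 9)(1 11 12 4 2)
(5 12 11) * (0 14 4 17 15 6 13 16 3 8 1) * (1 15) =(0 14 4 17 1)(3 8 15 6 13 16)(5 12 11) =[14, 0, 2, 8, 17, 12, 13, 7, 15, 9, 10, 5, 11, 16, 4, 6, 3, 1]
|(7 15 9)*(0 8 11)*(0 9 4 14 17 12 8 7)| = 10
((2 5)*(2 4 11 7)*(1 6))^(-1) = (1 6)(2 7 11 4 5)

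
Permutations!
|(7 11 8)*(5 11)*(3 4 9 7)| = 7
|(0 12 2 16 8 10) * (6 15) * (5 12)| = |(0 5 12 2 16 8 10)(6 15)| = 14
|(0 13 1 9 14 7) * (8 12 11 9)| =9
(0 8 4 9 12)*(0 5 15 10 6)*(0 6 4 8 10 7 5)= (0 10 4 9 12)(5 15 7)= [10, 1, 2, 3, 9, 15, 6, 5, 8, 12, 4, 11, 0, 13, 14, 7]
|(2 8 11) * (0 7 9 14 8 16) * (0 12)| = |(0 7 9 14 8 11 2 16 12)| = 9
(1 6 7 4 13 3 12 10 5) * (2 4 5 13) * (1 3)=[0, 6, 4, 12, 2, 3, 7, 5, 8, 9, 13, 11, 10, 1]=(1 6 7 5 3 12 10 13)(2 4)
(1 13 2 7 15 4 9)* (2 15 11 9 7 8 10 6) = (1 13 15 4 7 11 9)(2 8 10 6) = [0, 13, 8, 3, 7, 5, 2, 11, 10, 1, 6, 9, 12, 15, 14, 4]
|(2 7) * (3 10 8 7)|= |(2 3 10 8 7)|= 5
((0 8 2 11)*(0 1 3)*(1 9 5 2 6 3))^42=((0 8 6 3)(2 11 9 5))^42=(0 6)(2 9)(3 8)(5 11)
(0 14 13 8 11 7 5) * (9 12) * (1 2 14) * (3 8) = (0 1 2 14 13 3 8 11 7 5)(9 12) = [1, 2, 14, 8, 4, 0, 6, 5, 11, 12, 10, 7, 9, 3, 13]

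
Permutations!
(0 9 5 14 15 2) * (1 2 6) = (0 9 5 14 15 6 1 2) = [9, 2, 0, 3, 4, 14, 1, 7, 8, 5, 10, 11, 12, 13, 15, 6]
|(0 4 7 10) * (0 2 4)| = |(2 4 7 10)| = 4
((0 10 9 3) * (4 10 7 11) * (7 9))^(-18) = ((0 9 3)(4 10 7 11))^(-18) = (4 7)(10 11)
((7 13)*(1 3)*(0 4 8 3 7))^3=((0 4 8 3 1 7 13))^3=(0 3 13 8 7 4 1)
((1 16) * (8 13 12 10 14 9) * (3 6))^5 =(1 16)(3 6)(8 9 14 10 12 13)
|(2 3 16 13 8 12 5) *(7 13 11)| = 9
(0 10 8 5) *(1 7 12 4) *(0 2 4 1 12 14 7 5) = (0 10 8)(1 5 2 4 12)(7 14) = [10, 5, 4, 3, 12, 2, 6, 14, 0, 9, 8, 11, 1, 13, 7]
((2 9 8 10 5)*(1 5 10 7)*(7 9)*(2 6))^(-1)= (10)(1 7 2 6 5)(8 9)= ((10)(1 5 6 2 7)(8 9))^(-1)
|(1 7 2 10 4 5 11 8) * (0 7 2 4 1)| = |(0 7 4 5 11 8)(1 2 10)| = 6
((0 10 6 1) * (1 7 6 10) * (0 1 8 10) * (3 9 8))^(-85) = (10)(6 7)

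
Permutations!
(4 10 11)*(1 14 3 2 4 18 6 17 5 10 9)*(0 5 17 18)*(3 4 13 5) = (0 3 2 13 5 10 11)(1 14 4 9)(6 18) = [3, 14, 13, 2, 9, 10, 18, 7, 8, 1, 11, 0, 12, 5, 4, 15, 16, 17, 6]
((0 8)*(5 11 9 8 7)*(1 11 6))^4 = (0 1)(5 9)(6 8)(7 11)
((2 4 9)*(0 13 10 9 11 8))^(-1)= (0 8 11 4 2 9 10 13)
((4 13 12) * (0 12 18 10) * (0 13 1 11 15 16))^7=((0 12 4 1 11 15 16)(10 13 18))^7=(10 13 18)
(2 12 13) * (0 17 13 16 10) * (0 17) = (2 12 16 10 17 13) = [0, 1, 12, 3, 4, 5, 6, 7, 8, 9, 17, 11, 16, 2, 14, 15, 10, 13]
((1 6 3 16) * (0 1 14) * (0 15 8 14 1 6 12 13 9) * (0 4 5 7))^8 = ((0 6 3 16 1 12 13 9 4 5 7)(8 14 15))^8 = (0 4 12 3 7 9 1 6 5 13 16)(8 15 14)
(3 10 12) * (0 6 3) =(0 6 3 10 12) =[6, 1, 2, 10, 4, 5, 3, 7, 8, 9, 12, 11, 0]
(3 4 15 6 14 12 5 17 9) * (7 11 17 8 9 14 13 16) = [0, 1, 2, 4, 15, 8, 13, 11, 9, 3, 10, 17, 5, 16, 12, 6, 7, 14] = (3 4 15 6 13 16 7 11 17 14 12 5 8 9)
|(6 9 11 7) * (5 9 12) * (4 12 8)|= |(4 12 5 9 11 7 6 8)|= 8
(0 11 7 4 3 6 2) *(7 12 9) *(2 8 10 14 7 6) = (0 11 12 9 6 8 10 14 7 4 3 2) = [11, 1, 0, 2, 3, 5, 8, 4, 10, 6, 14, 12, 9, 13, 7]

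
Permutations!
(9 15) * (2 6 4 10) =(2 6 4 10)(9 15) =[0, 1, 6, 3, 10, 5, 4, 7, 8, 15, 2, 11, 12, 13, 14, 9]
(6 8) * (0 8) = (0 8 6) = [8, 1, 2, 3, 4, 5, 0, 7, 6]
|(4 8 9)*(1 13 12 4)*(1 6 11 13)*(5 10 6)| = |(4 8 9 5 10 6 11 13 12)| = 9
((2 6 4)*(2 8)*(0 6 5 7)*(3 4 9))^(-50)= ((0 6 9 3 4 8 2 5 7))^(-50)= (0 4 7 3 5 9 2 6 8)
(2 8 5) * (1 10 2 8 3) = [0, 10, 3, 1, 4, 8, 6, 7, 5, 9, 2] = (1 10 2 3)(5 8)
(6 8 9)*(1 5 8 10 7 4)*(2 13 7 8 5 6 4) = (1 6 10 8 9 4)(2 13 7) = [0, 6, 13, 3, 1, 5, 10, 2, 9, 4, 8, 11, 12, 7]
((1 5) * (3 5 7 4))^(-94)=((1 7 4 3 5))^(-94)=(1 7 4 3 5)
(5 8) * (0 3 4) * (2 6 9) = (0 3 4)(2 6 9)(5 8) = [3, 1, 6, 4, 0, 8, 9, 7, 5, 2]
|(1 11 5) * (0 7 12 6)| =|(0 7 12 6)(1 11 5)| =12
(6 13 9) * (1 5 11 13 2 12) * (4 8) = [0, 5, 12, 3, 8, 11, 2, 7, 4, 6, 10, 13, 1, 9] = (1 5 11 13 9 6 2 12)(4 8)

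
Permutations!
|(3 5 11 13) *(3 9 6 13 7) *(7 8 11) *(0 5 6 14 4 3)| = 6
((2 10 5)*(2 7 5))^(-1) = ((2 10)(5 7))^(-1) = (2 10)(5 7)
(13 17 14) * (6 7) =(6 7)(13 17 14) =[0, 1, 2, 3, 4, 5, 7, 6, 8, 9, 10, 11, 12, 17, 13, 15, 16, 14]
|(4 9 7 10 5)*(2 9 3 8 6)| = |(2 9 7 10 5 4 3 8 6)| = 9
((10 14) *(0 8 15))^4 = (0 8 15)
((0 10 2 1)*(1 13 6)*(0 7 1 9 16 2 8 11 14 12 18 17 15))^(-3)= (0 18 11)(1 7)(2 6 16 13 9)(8 15 12)(10 17 14)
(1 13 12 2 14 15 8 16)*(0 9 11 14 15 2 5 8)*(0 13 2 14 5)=(0 9 11 5 8 16 1 2 15 13 12)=[9, 2, 15, 3, 4, 8, 6, 7, 16, 11, 10, 5, 0, 12, 14, 13, 1]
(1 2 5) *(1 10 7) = [0, 2, 5, 3, 4, 10, 6, 1, 8, 9, 7] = (1 2 5 10 7)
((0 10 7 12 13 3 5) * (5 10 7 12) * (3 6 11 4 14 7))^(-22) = (14)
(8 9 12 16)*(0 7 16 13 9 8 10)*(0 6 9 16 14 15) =[7, 1, 2, 3, 4, 5, 9, 14, 8, 12, 6, 11, 13, 16, 15, 0, 10] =(0 7 14 15)(6 9 12 13 16 10)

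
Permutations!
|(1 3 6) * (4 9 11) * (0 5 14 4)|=6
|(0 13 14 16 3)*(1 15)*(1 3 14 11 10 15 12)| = 6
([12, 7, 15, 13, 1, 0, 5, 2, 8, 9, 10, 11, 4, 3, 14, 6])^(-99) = (15)(3 13)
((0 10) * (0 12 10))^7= ((10 12))^7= (10 12)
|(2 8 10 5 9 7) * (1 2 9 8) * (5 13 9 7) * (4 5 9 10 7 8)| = 2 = |(1 2)(4 5)(7 8)(10 13)|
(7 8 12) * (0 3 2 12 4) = (0 3 2 12 7 8 4) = [3, 1, 12, 2, 0, 5, 6, 8, 4, 9, 10, 11, 7]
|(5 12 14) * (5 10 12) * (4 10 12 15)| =6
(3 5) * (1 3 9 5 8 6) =(1 3 8 6)(5 9) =[0, 3, 2, 8, 4, 9, 1, 7, 6, 5]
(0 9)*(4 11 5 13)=(0 9)(4 11 5 13)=[9, 1, 2, 3, 11, 13, 6, 7, 8, 0, 10, 5, 12, 4]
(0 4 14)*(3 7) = [4, 1, 2, 7, 14, 5, 6, 3, 8, 9, 10, 11, 12, 13, 0] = (0 4 14)(3 7)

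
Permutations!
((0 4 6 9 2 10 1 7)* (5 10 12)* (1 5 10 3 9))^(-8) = (0 6 7 4 1)(2 3 10)(5 12 9)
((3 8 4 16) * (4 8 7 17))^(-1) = (3 16 4 17 7)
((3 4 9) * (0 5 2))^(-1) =((0 5 2)(3 4 9))^(-1) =(0 2 5)(3 9 4)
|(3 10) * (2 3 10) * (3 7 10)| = |(2 7 10 3)| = 4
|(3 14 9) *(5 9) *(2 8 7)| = 12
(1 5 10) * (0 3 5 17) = (0 3 5 10 1 17) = [3, 17, 2, 5, 4, 10, 6, 7, 8, 9, 1, 11, 12, 13, 14, 15, 16, 0]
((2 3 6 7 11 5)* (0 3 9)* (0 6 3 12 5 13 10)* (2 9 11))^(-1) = (0 10 13 11 2 7 6 9 5 12)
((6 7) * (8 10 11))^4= ((6 7)(8 10 11))^4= (8 10 11)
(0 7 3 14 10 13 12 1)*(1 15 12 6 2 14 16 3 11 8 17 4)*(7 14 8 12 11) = (0 14 10 13 6 2 8 17 4 1)(3 16)(11 12 15) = [14, 0, 8, 16, 1, 5, 2, 7, 17, 9, 13, 12, 15, 6, 10, 11, 3, 4]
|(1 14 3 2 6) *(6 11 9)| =|(1 14 3 2 11 9 6)| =7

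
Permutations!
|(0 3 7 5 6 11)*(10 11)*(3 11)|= |(0 11)(3 7 5 6 10)|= 10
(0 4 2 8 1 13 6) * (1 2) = (0 4 1 13 6)(2 8) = [4, 13, 8, 3, 1, 5, 0, 7, 2, 9, 10, 11, 12, 6]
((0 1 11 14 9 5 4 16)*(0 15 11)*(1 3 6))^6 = ((0 3 6 1)(4 16 15 11 14 9 5))^6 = (0 6)(1 3)(4 5 9 14 11 15 16)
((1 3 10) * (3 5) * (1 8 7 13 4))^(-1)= ((1 5 3 10 8 7 13 4))^(-1)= (1 4 13 7 8 10 3 5)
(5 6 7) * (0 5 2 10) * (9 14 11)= (0 5 6 7 2 10)(9 14 11)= [5, 1, 10, 3, 4, 6, 7, 2, 8, 14, 0, 9, 12, 13, 11]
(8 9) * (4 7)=(4 7)(8 9)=[0, 1, 2, 3, 7, 5, 6, 4, 9, 8]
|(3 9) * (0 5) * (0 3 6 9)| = |(0 5 3)(6 9)| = 6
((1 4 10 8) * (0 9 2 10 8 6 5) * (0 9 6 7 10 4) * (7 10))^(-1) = (10)(0 1 8 4 2 9 5 6)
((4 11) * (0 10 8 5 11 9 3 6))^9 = (11)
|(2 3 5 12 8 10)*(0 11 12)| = 8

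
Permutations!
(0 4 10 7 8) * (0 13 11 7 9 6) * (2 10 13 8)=[4, 1, 10, 3, 13, 5, 0, 2, 8, 6, 9, 7, 12, 11]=(0 4 13 11 7 2 10 9 6)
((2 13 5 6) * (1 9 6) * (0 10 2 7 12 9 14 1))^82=(14)(0 2 5 10 13)(6 12)(7 9)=((0 10 2 13 5)(1 14)(6 7 12 9))^82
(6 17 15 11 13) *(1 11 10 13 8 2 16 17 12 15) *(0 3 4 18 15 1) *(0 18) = [3, 11, 16, 4, 0, 5, 12, 7, 2, 9, 13, 8, 1, 6, 14, 10, 17, 18, 15] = (0 3 4)(1 11 8 2 16 17 18 15 10 13 6 12)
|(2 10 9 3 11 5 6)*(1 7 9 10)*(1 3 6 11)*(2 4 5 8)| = 10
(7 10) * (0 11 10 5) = (0 11 10 7 5) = [11, 1, 2, 3, 4, 0, 6, 5, 8, 9, 7, 10]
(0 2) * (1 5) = (0 2)(1 5) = [2, 5, 0, 3, 4, 1]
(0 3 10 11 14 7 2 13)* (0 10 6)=(0 3 6)(2 13 10 11 14 7)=[3, 1, 13, 6, 4, 5, 0, 2, 8, 9, 11, 14, 12, 10, 7]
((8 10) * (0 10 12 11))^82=(0 8 11 10 12)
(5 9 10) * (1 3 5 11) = [0, 3, 2, 5, 4, 9, 6, 7, 8, 10, 11, 1] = (1 3 5 9 10 11)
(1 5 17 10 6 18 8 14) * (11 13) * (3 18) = (1 5 17 10 6 3 18 8 14)(11 13) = [0, 5, 2, 18, 4, 17, 3, 7, 14, 9, 6, 13, 12, 11, 1, 15, 16, 10, 8]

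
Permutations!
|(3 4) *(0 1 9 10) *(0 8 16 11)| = |(0 1 9 10 8 16 11)(3 4)| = 14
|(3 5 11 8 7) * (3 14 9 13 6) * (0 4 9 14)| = 10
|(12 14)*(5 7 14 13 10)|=6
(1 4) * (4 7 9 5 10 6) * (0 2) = (0 2)(1 7 9 5 10 6 4) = [2, 7, 0, 3, 1, 10, 4, 9, 8, 5, 6]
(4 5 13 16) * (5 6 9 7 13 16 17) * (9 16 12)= (4 6 16)(5 12 9 7 13 17)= [0, 1, 2, 3, 6, 12, 16, 13, 8, 7, 10, 11, 9, 17, 14, 15, 4, 5]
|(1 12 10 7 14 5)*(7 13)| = 7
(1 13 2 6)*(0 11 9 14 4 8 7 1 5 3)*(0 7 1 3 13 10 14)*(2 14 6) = (0 11 9)(1 10 6 5 13 14 4 8)(3 7) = [11, 10, 2, 7, 8, 13, 5, 3, 1, 0, 6, 9, 12, 14, 4]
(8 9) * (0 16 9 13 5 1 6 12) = (0 16 9 8 13 5 1 6 12) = [16, 6, 2, 3, 4, 1, 12, 7, 13, 8, 10, 11, 0, 5, 14, 15, 9]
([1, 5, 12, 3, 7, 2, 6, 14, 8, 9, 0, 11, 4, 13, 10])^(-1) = (0 10 14 7 4 12 2 5 1)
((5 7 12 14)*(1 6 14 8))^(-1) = (1 8 12 7 5 14 6)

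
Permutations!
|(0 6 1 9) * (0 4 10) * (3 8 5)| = 6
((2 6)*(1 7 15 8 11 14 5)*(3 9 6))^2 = ((1 7 15 8 11 14 5)(2 3 9 6))^2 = (1 15 11 5 7 8 14)(2 9)(3 6)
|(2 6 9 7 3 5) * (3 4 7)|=|(2 6 9 3 5)(4 7)|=10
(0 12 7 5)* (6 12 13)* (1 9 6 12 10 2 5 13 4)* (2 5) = (0 4 1 9 6 10 5)(7 13 12) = [4, 9, 2, 3, 1, 0, 10, 13, 8, 6, 5, 11, 7, 12]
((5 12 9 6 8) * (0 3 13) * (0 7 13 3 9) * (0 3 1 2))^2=(13)(0 6 5 3 2 9 8 12 1)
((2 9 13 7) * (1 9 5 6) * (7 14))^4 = ((1 9 13 14 7 2 5 6))^4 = (1 7)(2 9)(5 13)(6 14)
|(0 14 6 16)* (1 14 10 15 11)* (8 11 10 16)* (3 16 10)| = |(0 10 15 3 16)(1 14 6 8 11)| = 5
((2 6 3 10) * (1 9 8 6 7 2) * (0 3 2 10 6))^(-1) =(0 8 9 1 10 7 2 6 3)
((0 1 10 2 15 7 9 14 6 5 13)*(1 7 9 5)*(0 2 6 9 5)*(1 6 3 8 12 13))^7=((0 7)(1 10 3 8 12 13 2 15 5)(9 14))^7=(0 7)(1 15 13 8 10 5 2 12 3)(9 14)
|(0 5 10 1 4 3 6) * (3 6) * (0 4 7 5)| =4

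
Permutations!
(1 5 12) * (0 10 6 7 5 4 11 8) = (0 10 6 7 5 12 1 4 11 8) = [10, 4, 2, 3, 11, 12, 7, 5, 0, 9, 6, 8, 1]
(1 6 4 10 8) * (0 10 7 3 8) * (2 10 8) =(0 8 1 6 4 7 3 2 10) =[8, 6, 10, 2, 7, 5, 4, 3, 1, 9, 0]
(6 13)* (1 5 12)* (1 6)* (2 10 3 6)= (1 5 12 2 10 3 6 13)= [0, 5, 10, 6, 4, 12, 13, 7, 8, 9, 3, 11, 2, 1]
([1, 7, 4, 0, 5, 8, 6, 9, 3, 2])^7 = (0 8 4 9 1 3 5 2 7)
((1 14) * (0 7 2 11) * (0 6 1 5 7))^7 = ((1 14 5 7 2 11 6))^7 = (14)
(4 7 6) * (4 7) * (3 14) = (3 14)(6 7) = [0, 1, 2, 14, 4, 5, 7, 6, 8, 9, 10, 11, 12, 13, 3]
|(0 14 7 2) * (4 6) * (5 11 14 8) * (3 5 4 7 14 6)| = |(14)(0 8 4 3 5 11 6 7 2)| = 9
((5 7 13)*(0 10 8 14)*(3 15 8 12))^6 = (0 14 8 15 3 12 10) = ((0 10 12 3 15 8 14)(5 7 13))^6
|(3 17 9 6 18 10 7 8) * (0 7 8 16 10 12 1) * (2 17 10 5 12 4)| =|(0 7 16 5 12 1)(2 17 9 6 18 4)(3 10 8)| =6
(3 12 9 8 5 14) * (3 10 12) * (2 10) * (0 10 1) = (0 10 12 9 8 5 14 2 1) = [10, 0, 1, 3, 4, 14, 6, 7, 5, 8, 12, 11, 9, 13, 2]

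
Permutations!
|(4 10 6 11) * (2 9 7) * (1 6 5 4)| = |(1 6 11)(2 9 7)(4 10 5)| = 3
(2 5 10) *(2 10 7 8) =[0, 1, 5, 3, 4, 7, 6, 8, 2, 9, 10] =(10)(2 5 7 8)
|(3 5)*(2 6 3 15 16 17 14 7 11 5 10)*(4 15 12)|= 36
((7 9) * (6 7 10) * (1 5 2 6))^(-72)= (1 9 6 5 10 7 2)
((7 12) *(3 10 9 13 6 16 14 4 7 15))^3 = (3 13 14 12 10 6 4 15 9 16 7)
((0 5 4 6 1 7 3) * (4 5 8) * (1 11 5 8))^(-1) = ((0 1 7 3)(4 6 11 5 8))^(-1) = (0 3 7 1)(4 8 5 11 6)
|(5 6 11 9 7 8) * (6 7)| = 3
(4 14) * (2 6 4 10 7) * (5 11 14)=[0, 1, 6, 3, 5, 11, 4, 2, 8, 9, 7, 14, 12, 13, 10]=(2 6 4 5 11 14 10 7)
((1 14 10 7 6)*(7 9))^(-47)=((1 14 10 9 7 6))^(-47)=(1 14 10 9 7 6)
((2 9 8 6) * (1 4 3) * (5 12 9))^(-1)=(1 3 4)(2 6 8 9 12 5)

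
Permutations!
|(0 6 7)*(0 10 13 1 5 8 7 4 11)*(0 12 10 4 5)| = 11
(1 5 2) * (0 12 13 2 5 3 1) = (0 12 13 2)(1 3) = [12, 3, 0, 1, 4, 5, 6, 7, 8, 9, 10, 11, 13, 2]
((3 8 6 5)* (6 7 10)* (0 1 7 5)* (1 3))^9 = ((0 3 8 5 1 7 10 6))^9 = (0 3 8 5 1 7 10 6)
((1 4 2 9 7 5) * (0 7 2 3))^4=(9)(0 4 5)(1 7 3)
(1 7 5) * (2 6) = (1 7 5)(2 6) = [0, 7, 6, 3, 4, 1, 2, 5]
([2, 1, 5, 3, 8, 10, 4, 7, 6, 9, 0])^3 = (0 10 5 2)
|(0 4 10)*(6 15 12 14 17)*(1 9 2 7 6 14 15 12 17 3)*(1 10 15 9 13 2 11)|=|(0 4 15 17 14 3 10)(1 13 2 7 6 12 9 11)|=56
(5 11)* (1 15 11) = (1 15 11 5) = [0, 15, 2, 3, 4, 1, 6, 7, 8, 9, 10, 5, 12, 13, 14, 11]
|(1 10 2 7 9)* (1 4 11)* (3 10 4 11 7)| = |(1 4 7 9 11)(2 3 10)| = 15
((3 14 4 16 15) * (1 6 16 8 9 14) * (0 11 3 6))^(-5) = ((0 11 3 1)(4 8 9 14)(6 16 15))^(-5) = (0 1 3 11)(4 14 9 8)(6 16 15)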